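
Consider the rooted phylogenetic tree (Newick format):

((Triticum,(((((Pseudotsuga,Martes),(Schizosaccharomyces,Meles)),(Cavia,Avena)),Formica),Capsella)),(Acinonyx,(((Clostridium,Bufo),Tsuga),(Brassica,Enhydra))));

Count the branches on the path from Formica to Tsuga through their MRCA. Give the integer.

8

The MRCA of Formica and Tsuga is the root of the tree.
From Formica up to that node: 4 branches. From Tsuga up to the same node: 4 branches. Total: 4 + 4 = 8.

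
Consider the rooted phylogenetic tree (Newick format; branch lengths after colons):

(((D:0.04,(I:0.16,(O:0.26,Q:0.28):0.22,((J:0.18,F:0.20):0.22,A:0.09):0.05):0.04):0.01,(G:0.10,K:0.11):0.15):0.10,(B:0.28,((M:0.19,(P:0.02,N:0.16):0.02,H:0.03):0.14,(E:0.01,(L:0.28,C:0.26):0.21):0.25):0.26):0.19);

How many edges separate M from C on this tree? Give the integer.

The MRCA of M and C is the node subtending ((M,(P,N),H),(E,(L,C))).
From M up to that node: 2 branches. From C up to the same node: 3 branches. Total: 2 + 3 = 5.

5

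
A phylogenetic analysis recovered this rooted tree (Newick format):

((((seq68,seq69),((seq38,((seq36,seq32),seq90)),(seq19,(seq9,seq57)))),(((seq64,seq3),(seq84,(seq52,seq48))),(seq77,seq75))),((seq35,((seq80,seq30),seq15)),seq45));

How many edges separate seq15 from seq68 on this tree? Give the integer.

The MRCA of seq15 and seq68 is the root of the tree.
From seq15 up to that node: 4 branches. From seq68 up to the same node: 4 branches. Total: 4 + 4 = 8.

8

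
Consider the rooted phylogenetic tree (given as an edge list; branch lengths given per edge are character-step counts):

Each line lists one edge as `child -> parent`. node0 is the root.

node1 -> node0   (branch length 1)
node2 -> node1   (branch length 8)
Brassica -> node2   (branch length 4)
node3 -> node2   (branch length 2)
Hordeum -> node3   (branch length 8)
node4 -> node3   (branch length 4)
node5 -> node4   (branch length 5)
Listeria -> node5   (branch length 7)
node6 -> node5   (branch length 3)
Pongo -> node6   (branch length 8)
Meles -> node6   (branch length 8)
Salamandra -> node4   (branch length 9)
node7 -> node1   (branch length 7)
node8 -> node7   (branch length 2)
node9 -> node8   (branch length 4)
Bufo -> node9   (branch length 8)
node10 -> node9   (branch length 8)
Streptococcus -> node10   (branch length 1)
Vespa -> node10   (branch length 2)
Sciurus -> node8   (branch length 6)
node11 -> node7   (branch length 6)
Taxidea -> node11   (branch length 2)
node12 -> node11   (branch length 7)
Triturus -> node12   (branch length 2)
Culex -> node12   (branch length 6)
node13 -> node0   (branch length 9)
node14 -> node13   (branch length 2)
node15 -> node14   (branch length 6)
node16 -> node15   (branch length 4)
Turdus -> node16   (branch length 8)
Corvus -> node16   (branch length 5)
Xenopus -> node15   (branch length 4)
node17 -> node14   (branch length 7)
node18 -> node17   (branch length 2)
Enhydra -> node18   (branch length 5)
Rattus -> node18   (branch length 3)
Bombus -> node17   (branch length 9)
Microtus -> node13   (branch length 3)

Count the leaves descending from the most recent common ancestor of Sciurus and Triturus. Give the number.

7

The MRCA of Sciurus and Triturus is the node subtending (((Bufo,(Streptococcus,Vespa)),Sciurus),(Taxidea,(Triturus,Culex))).
That clade contains 7 terminal taxa: Bufo, Culex, Sciurus, Streptococcus, Taxidea, Triturus, Vespa.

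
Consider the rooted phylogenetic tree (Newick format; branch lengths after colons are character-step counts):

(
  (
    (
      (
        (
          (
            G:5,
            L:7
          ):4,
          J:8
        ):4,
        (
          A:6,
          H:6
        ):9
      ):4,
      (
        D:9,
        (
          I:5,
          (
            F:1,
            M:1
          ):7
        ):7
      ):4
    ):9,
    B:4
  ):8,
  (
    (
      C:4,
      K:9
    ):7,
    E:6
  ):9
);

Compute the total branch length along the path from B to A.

The path runs B → … → MRCA → … → A; the MRCA is the node subtending (((((G,L),J),(A,H)),(D,(I,(F,M)))),B).
Branch lengths along that path: 4 + 9 + 4 + 9 + 6 = 32.

32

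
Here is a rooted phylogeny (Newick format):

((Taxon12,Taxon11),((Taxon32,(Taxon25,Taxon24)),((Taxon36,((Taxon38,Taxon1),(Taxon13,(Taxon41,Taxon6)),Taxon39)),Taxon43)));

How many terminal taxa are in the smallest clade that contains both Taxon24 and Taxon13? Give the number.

11

The MRCA of Taxon24 and Taxon13 is the node subtending ((Taxon32,(Taxon25,Taxon24)),((Taxon36,((Taxon38,Taxon1),(Taxon13,(Taxon41,Taxon6)),Taxon39)),Taxon43)).
That clade contains 11 terminal taxa: Taxon1, Taxon13, Taxon24, Taxon25, Taxon32, Taxon36, Taxon38, Taxon39, Taxon41, Taxon43, Taxon6.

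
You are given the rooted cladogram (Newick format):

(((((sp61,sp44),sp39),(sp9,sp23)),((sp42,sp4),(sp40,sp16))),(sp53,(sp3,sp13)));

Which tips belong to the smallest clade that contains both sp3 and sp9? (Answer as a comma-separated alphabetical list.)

sp13, sp16, sp23, sp3, sp39, sp4, sp40, sp42, sp44, sp53, sp61, sp9

Tracing sp3: it sits inside (sp3,sp13).
Tracing sp9: it sits inside (sp9,sp23).
The smallest clade enclosing both is the whole tree (their MRCA is the root), so the answer is all 12 tips in alphabetical order.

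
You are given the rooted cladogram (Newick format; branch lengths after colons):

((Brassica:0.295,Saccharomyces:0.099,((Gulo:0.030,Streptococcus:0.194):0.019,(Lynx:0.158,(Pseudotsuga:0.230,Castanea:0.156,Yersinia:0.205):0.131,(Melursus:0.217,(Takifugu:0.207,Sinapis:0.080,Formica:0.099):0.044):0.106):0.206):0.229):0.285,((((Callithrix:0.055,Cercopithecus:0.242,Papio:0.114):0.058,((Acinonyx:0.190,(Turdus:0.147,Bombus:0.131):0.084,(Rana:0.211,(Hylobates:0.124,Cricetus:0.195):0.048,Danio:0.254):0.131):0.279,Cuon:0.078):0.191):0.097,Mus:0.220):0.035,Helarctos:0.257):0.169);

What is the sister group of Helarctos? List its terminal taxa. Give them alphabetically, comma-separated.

Helarctos attaches to the tree at the node subtending ((((Callithrix,Cercopithecus,Papio),((Acinonyx,(Turdus,Bombus),(Rana,(Hylobates,Cricetus),Danio)),Cuon)),Mus),Helarctos).
The other lineage descending from that same node — the sister group — is (((Callithrix,Cercopithecus,Papio),((Acinonyx,(Turdus,Bombus),(Rana,(Hylobates,Cricetus),Danio)),Cuon)),Mus); its 12 tips in alphabetical order are the answer.

Acinonyx, Bombus, Callithrix, Cercopithecus, Cricetus, Cuon, Danio, Hylobates, Mus, Papio, Rana, Turdus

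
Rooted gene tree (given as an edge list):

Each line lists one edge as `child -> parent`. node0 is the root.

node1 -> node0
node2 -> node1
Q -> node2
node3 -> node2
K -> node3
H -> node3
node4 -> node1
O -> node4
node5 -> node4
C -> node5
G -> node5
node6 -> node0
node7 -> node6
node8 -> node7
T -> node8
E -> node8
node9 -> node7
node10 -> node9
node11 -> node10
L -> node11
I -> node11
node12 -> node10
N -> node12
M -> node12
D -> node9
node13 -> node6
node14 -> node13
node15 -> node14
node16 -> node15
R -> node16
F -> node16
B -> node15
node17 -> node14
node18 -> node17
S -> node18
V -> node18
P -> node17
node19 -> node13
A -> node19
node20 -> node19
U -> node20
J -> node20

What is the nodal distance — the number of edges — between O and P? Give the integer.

8

The MRCA of O and P is the root of the tree.
From O up to that node: 3 branches. From P up to the same node: 5 branches. Total: 3 + 5 = 8.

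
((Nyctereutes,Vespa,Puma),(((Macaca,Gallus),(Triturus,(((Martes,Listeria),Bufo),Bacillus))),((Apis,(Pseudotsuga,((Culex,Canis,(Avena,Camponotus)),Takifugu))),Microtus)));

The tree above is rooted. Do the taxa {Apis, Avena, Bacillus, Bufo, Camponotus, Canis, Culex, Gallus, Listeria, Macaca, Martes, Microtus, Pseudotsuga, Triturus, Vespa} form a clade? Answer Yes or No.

No

The MRCA of the listed taxa is the root, so the smallest clade containing them is the whole tree.
That clade also contains Nyctereutes, Puma, Takifugu, which are not in the proposed group, so the group is not monophyletic.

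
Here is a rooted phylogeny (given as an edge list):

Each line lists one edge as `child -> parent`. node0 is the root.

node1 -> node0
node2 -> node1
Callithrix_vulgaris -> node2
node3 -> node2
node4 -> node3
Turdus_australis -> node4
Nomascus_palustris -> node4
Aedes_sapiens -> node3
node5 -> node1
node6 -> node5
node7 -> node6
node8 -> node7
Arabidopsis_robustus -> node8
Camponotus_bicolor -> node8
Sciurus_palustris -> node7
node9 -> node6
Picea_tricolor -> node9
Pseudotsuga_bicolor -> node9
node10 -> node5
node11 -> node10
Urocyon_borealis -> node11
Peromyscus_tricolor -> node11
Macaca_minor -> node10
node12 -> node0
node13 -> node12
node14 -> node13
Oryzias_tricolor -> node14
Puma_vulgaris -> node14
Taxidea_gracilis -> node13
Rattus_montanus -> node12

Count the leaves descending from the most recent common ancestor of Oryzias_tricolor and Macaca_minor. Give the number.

16

The MRCA of Oryzias_tricolor and Macaca_minor is the root, so the clade is the entire tree.
That clade contains 16 terminal taxa: Aedes_sapiens, Arabidopsis_robustus, Callithrix_vulgaris, Camponotus_bicolor, Macaca_minor, Nomascus_palustris, Oryzias_tricolor, Peromyscus_tricolor, Picea_tricolor, Pseudotsuga_bicolor, Puma_vulgaris, Rattus_montanus, Sciurus_palustris, Taxidea_gracilis, Turdus_australis, Urocyon_borealis.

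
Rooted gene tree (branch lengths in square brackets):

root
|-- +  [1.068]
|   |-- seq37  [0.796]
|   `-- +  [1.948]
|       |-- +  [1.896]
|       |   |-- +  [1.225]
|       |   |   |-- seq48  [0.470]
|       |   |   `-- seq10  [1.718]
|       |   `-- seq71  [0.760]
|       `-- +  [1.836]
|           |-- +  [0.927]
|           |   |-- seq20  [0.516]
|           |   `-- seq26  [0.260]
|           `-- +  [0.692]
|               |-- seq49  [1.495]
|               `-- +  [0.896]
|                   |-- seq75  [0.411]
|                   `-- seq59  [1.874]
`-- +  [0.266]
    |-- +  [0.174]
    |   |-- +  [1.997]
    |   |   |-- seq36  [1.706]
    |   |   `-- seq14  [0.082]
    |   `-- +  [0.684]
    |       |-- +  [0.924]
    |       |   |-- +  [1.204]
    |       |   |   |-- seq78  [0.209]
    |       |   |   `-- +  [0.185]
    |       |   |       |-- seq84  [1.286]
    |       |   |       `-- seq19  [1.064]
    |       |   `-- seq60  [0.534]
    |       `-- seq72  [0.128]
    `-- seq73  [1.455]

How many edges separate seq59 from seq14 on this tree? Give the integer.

The MRCA of seq59 and seq14 is the root of the tree.
From seq59 up to that node: 6 branches. From seq14 up to the same node: 4 branches. Total: 6 + 4 = 10.

10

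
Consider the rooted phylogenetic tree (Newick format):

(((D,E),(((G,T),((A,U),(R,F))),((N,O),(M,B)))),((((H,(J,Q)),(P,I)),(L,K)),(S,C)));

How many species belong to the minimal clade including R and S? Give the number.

The MRCA of R and S is the root, so the clade is the entire tree.
That clade contains 21 terminal taxa: A, B, C, D, E, F, G, H, I, J, K, L, M, N, O, P, Q, R, S, T, U.

21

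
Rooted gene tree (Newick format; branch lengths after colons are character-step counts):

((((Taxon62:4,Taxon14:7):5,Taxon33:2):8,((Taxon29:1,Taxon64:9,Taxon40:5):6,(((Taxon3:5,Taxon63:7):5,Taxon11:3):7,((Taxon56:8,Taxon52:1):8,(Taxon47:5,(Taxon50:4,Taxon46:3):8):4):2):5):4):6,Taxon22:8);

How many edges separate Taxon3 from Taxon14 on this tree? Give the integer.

8

The MRCA of Taxon3 and Taxon14 is the node subtending (((Taxon62,Taxon14),Taxon33),((Taxon29,Taxon64,Taxon40),(((Taxon3,Taxon63),Taxon11),((Taxon56,Taxon52),(Taxon47,(Taxon50,Taxon46)))))).
From Taxon3 up to that node: 5 branches. From Taxon14 up to the same node: 3 branches. Total: 5 + 3 = 8.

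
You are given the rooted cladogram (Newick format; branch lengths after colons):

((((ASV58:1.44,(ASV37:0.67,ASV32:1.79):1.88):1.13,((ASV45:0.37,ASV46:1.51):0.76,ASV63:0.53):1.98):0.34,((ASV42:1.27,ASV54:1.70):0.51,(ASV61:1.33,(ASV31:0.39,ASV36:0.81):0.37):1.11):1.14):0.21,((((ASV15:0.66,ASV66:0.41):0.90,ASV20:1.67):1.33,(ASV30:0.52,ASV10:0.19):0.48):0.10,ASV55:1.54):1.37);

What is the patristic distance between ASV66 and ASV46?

8.91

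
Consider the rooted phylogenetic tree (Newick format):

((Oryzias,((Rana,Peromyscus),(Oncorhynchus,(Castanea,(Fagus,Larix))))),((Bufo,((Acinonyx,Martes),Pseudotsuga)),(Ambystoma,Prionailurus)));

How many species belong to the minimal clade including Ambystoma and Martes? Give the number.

The MRCA of Ambystoma and Martes is the node subtending ((Bufo,((Acinonyx,Martes),Pseudotsuga)),(Ambystoma,Prionailurus)).
That clade contains 6 terminal taxa: Acinonyx, Ambystoma, Bufo, Martes, Prionailurus, Pseudotsuga.

6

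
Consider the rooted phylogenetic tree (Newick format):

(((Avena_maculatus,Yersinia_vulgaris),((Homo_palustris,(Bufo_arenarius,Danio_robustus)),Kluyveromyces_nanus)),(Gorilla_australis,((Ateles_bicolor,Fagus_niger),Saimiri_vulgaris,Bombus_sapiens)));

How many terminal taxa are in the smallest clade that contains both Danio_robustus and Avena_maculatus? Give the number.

6

The MRCA of Danio_robustus and Avena_maculatus is the node subtending ((Avena_maculatus,Yersinia_vulgaris),((Homo_palustris,(Bufo_arenarius,Danio_robustus)),Kluyveromyces_nanus)).
That clade contains 6 terminal taxa: Avena_maculatus, Bufo_arenarius, Danio_robustus, Homo_palustris, Kluyveromyces_nanus, Yersinia_vulgaris.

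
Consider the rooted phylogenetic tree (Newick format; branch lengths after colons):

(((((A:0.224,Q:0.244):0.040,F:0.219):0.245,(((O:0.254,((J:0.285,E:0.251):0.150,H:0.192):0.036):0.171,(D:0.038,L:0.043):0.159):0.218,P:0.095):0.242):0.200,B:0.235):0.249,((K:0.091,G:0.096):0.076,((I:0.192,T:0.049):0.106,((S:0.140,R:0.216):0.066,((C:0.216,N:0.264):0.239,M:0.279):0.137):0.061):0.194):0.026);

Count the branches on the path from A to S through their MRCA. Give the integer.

The MRCA of A and S is the root of the tree.
From A up to that node: 5 branches. From S up to the same node: 5 branches. Total: 5 + 5 = 10.

10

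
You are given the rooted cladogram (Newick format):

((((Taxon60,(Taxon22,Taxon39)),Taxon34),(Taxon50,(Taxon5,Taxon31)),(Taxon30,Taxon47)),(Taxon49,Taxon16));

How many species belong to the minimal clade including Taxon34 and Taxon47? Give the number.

9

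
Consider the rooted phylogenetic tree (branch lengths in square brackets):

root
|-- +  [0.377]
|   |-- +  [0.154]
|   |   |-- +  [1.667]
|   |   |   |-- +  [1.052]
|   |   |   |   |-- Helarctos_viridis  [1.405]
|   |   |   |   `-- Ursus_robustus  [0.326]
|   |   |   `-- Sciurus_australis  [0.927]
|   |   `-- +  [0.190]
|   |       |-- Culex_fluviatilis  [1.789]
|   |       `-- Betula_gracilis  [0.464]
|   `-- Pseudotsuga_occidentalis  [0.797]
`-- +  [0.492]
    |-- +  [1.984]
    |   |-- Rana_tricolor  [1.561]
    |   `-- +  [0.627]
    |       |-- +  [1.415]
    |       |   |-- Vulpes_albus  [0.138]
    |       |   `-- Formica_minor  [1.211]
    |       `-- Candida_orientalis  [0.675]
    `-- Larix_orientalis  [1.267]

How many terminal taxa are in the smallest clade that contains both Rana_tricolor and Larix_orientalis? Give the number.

The MRCA of Rana_tricolor and Larix_orientalis is the node subtending ((Rana_tricolor,((Vulpes_albus,Formica_minor),Candida_orientalis)),Larix_orientalis).
That clade contains 5 terminal taxa: Candida_orientalis, Formica_minor, Larix_orientalis, Rana_tricolor, Vulpes_albus.

5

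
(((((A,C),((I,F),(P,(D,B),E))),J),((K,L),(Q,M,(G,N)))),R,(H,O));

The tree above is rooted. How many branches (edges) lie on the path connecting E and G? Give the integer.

9

The MRCA of E and G is the node subtending ((((A,C),((I,F),(P,(D,B),E))),J),((K,L),(Q,M,(G,N)))).
From E up to that node: 5 branches. From G up to the same node: 4 branches. Total: 5 + 4 = 9.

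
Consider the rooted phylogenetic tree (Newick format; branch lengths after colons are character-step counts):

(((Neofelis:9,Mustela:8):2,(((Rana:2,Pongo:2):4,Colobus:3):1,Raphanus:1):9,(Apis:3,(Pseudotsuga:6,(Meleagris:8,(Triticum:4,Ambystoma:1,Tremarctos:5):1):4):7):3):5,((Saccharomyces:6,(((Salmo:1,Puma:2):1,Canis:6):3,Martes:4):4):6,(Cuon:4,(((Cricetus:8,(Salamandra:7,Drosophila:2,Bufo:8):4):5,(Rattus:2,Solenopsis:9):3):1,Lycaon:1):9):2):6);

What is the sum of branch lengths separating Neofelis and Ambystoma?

The path runs Neofelis → … → MRCA → … → Ambystoma; the MRCA is the node subtending ((Neofelis,Mustela),(((Rana,Pongo),Colobus),Raphanus),(Apis,(Pseudotsuga,(Meleagris,(Triticum,Ambystoma,Tremarctos))))).
Branch lengths along that path: 9 + 2 + 3 + 7 + 4 + 1 + 1 = 27.

27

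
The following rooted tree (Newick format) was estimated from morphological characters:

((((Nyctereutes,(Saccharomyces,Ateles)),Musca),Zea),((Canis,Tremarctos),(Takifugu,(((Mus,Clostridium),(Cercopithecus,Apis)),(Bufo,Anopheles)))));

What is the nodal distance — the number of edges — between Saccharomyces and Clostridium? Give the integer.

11

The MRCA of Saccharomyces and Clostridium is the root of the tree.
From Saccharomyces up to that node: 5 branches. From Clostridium up to the same node: 6 branches. Total: 5 + 6 = 11.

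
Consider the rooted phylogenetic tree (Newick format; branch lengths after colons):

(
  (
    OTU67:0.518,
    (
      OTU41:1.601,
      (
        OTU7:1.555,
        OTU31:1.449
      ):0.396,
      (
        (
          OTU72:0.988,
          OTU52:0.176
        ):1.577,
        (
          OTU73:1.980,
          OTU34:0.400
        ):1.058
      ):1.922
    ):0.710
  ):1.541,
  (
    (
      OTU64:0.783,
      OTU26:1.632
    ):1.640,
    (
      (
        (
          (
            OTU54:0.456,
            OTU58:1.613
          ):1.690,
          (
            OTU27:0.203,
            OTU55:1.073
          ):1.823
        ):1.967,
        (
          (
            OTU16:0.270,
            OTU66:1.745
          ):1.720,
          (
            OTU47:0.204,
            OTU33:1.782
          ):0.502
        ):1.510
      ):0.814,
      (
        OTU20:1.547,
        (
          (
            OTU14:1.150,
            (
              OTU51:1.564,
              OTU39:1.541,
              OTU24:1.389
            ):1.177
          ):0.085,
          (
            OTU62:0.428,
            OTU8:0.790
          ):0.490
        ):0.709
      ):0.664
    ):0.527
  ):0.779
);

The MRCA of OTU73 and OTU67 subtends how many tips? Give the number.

The MRCA of OTU73 and OTU67 is the node subtending (OTU67,(OTU41,(OTU7,OTU31),((OTU72,OTU52),(OTU73,OTU34)))).
That clade contains 8 terminal taxa: OTU31, OTU34, OTU41, OTU52, OTU67, OTU7, OTU72, OTU73.

8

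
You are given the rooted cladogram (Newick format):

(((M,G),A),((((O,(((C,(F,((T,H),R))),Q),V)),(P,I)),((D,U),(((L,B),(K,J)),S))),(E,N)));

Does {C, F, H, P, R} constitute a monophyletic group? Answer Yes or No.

The MRCA of the listed taxa subtends ((O,(((C,(F,((T,H),R))),Q),V)),(P,I)).
That clade also contains I, O, Q, T, V, which are not in the proposed group, so the group is not monophyletic.

No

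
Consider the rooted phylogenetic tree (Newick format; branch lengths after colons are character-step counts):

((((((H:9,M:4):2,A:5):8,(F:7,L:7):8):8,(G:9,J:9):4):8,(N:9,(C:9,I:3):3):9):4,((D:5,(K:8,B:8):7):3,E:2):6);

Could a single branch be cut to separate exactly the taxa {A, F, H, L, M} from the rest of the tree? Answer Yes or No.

The most recent common ancestor of these taxa subtends (((H,M),A),(F,L)).
That clade has exactly 5 tips — every listed taxon and nothing else — so the group is monophyletic.

Yes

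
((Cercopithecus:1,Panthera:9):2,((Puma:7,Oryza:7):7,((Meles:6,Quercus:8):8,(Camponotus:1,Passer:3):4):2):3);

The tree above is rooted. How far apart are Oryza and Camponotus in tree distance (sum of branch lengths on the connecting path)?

The path runs Oryza → … → MRCA → … → Camponotus; the MRCA is the node subtending ((Puma,Oryza),((Meles,Quercus),(Camponotus,Passer))).
Branch lengths along that path: 7 + 7 + 2 + 4 + 1 = 21.

21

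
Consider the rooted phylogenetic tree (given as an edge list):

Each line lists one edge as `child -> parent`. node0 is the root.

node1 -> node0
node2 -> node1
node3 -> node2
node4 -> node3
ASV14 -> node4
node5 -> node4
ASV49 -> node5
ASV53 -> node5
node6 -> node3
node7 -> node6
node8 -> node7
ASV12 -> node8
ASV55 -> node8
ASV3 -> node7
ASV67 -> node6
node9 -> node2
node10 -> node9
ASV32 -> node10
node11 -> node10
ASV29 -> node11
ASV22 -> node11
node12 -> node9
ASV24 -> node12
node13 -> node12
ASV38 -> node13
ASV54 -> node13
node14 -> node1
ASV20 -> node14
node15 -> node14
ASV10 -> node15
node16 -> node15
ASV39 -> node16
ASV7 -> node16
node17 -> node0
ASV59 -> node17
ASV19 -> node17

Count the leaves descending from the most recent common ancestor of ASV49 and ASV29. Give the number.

13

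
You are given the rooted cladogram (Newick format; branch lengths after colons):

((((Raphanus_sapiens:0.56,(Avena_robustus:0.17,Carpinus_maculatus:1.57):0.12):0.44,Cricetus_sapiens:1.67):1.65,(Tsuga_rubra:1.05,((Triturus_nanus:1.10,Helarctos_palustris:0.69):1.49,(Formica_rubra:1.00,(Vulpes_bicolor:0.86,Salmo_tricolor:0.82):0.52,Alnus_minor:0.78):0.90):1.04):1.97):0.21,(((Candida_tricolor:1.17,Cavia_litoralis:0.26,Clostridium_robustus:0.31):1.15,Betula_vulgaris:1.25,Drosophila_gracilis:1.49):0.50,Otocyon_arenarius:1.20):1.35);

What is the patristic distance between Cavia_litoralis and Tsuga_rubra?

6.49

The path runs Cavia_litoralis → … → MRCA → … → Tsuga_rubra; the MRCA is the root of the tree.
Branch lengths along that path: 0.26 + 1.15 + 0.50 + 1.35 + 0.21 + 1.97 + 1.05 = 6.49.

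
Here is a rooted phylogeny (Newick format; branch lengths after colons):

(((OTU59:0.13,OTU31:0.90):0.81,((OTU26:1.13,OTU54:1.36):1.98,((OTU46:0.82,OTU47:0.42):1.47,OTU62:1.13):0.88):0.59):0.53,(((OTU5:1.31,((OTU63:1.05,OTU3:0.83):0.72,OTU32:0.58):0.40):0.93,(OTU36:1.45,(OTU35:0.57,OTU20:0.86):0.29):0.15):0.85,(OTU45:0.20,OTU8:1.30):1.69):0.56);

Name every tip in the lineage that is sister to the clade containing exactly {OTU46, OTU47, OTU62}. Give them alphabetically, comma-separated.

The clade containing exactly {OTU46, OTU47, OTU62} attaches to the tree at the node subtending ((OTU26,OTU54),((OTU46,OTU47),OTU62)).
The other lineage descending from that same node — the sister group — is (OTU26,OTU54); its 2 tips in alphabetical order are the answer.

OTU26, OTU54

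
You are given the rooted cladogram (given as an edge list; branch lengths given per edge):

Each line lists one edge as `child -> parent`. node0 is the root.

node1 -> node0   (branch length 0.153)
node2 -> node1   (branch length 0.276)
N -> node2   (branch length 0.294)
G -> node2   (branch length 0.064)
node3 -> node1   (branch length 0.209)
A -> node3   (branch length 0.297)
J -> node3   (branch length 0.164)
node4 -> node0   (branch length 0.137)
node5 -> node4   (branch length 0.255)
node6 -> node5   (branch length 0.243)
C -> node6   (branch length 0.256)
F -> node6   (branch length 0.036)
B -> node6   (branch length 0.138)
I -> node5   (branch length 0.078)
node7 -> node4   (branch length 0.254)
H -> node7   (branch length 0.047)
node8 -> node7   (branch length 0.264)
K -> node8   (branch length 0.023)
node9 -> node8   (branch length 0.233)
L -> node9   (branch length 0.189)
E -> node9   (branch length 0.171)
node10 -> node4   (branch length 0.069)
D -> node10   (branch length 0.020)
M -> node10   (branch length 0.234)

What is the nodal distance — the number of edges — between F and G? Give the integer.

The MRCA of F and G is the root of the tree.
From F up to that node: 4 branches. From G up to the same node: 3 branches. Total: 4 + 3 = 7.

7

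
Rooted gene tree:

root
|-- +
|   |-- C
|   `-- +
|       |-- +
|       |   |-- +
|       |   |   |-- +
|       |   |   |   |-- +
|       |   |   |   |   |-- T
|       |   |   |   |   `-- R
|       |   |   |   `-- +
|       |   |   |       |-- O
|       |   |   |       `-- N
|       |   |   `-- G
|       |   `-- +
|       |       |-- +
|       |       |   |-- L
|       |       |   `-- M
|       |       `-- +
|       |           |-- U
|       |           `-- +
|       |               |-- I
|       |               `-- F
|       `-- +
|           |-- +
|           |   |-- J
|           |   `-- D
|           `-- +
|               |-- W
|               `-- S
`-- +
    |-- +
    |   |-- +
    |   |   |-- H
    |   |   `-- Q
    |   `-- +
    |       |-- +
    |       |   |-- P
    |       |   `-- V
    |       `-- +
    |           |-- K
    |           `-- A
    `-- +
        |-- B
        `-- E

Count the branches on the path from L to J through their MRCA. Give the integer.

7

The MRCA of L and J is the node subtending (((((T,R),(O,N)),G),((L,M),(U,(I,F)))),((J,D),(W,S))).
From L up to that node: 4 branches. From J up to the same node: 3 branches. Total: 4 + 3 = 7.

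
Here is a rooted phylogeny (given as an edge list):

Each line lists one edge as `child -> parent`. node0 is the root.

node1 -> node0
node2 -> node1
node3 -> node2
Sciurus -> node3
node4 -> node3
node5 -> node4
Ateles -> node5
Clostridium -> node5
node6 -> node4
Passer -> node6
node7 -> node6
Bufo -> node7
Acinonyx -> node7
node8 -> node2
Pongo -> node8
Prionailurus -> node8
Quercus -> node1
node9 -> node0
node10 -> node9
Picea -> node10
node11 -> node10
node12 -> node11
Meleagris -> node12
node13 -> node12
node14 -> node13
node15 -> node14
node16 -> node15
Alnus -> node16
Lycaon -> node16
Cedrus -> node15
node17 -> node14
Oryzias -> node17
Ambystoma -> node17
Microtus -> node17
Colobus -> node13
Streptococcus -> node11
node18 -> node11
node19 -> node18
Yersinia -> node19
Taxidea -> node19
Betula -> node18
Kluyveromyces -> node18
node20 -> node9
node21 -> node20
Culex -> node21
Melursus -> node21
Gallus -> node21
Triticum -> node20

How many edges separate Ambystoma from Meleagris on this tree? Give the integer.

The MRCA of Ambystoma and Meleagris is the node subtending (Meleagris,((((Alnus,Lycaon),Cedrus),(Oryzias,Ambystoma,Microtus)),Colobus)).
From Ambystoma up to that node: 4 branches. From Meleagris up to the same node: 1 branch. Total: 4 + 1 = 5.

5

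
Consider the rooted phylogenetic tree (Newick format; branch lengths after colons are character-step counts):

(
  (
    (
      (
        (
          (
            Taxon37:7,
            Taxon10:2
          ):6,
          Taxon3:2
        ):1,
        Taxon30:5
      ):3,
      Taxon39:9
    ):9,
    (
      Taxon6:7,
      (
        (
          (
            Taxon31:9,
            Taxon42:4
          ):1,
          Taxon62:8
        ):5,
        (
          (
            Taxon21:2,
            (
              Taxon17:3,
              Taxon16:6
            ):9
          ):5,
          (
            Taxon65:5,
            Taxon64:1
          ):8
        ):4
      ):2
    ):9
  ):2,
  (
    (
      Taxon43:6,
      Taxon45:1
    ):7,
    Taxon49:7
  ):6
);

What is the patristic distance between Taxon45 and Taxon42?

37

The path runs Taxon45 → … → MRCA → … → Taxon42; the MRCA is the root of the tree.
Branch lengths along that path: 1 + 7 + 6 + 2 + 9 + 2 + 5 + 1 + 4 = 37.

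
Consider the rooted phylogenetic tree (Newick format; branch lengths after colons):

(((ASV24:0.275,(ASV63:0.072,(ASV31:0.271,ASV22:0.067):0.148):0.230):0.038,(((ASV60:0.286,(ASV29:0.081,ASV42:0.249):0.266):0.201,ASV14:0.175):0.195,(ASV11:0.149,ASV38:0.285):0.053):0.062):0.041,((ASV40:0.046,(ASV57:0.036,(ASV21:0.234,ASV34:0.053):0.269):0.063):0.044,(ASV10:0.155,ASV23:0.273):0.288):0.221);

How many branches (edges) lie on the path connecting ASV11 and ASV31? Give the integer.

The MRCA of ASV11 and ASV31 is the node subtending ((ASV24,(ASV63,(ASV31,ASV22))),(((ASV60,(ASV29,ASV42)),ASV14),(ASV11,ASV38))).
From ASV11 up to that node: 3 branches. From ASV31 up to the same node: 4 branches. Total: 3 + 4 = 7.

7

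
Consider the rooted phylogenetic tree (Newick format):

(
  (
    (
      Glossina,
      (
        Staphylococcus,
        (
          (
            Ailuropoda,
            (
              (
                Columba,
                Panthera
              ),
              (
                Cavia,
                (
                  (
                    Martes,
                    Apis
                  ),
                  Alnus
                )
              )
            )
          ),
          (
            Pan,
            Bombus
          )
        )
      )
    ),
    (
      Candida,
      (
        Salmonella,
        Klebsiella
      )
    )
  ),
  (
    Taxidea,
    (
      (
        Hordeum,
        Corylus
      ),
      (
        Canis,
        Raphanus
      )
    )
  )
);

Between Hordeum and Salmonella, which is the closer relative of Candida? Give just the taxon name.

The MRCA of Candida and Salmonella subtends (Candida,(Salmonella,Klebsiella)) (3 taxa).
The MRCA of Candida and Hordeum is the root, subtending the entire tree (19 taxa).
The first is nested inside the second, so Candida shares a more recent common ancestor with Salmonella.

Salmonella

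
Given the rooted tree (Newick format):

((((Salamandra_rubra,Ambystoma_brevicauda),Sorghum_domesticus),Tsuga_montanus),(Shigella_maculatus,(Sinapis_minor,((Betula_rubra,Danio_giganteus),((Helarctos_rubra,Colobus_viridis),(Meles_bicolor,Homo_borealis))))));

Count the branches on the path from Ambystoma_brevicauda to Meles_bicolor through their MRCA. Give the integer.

10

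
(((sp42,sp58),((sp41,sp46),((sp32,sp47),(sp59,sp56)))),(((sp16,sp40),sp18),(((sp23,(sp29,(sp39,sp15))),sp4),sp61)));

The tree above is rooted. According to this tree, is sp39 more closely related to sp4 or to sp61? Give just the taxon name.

sp4

The MRCA of sp39 and sp4 subtends ((sp23,(sp29,(sp39,sp15))),sp4) (5 taxa).
The MRCA of sp39 and sp61 subtends (((sp23,(sp29,(sp39,sp15))),sp4),sp61) (6 taxa).
The first is nested inside the second, so sp39 shares a more recent common ancestor with sp4.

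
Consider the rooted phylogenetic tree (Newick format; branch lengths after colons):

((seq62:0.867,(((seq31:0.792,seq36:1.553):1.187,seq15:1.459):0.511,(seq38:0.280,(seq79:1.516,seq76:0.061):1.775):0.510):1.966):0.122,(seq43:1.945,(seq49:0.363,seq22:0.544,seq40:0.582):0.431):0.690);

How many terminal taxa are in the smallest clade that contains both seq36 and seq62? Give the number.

7

The MRCA of seq36 and seq62 is the node subtending (seq62,(((seq31,seq36),seq15),(seq38,(seq79,seq76)))).
That clade contains 7 terminal taxa: seq15, seq31, seq36, seq38, seq62, seq76, seq79.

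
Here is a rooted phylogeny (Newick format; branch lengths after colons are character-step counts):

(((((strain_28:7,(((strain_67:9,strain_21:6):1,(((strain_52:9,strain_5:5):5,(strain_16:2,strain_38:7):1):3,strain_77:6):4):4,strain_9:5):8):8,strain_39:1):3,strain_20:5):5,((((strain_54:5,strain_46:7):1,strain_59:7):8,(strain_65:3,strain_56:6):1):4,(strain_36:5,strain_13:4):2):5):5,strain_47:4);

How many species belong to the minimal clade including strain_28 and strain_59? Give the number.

18

The MRCA of strain_28 and strain_59 is the node subtending ((((strain_28,(((strain_67,strain_21),(((strain_52,strain_5),(strain_16,strain_38)),strain_77)),strain_9)),strain_39),strain_20),((((strain_54,strain_46),strain_59),(strain_65,strain_56)),(strain_36,strain_13))).
That clade contains 18 terminal taxa: strain_13, strain_16, strain_20, strain_21, strain_28, strain_36, strain_38, strain_39, strain_46, strain_5, strain_52, strain_54, strain_56, strain_59, strain_65, strain_67, strain_77, strain_9.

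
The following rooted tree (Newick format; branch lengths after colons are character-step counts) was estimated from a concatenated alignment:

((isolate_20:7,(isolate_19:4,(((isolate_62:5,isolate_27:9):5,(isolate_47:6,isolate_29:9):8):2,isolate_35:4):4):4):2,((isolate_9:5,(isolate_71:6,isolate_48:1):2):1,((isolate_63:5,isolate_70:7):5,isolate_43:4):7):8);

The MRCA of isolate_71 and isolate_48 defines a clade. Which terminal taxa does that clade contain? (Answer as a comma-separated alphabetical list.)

isolate_48, isolate_71

Tracing isolate_71: it sits inside (isolate_71,isolate_48).
Tracing isolate_48: it sits inside (isolate_71,isolate_48).
The smallest clade enclosing both is (isolate_71,isolate_48); the answer is its 2 terminal taxa in alphabetical order.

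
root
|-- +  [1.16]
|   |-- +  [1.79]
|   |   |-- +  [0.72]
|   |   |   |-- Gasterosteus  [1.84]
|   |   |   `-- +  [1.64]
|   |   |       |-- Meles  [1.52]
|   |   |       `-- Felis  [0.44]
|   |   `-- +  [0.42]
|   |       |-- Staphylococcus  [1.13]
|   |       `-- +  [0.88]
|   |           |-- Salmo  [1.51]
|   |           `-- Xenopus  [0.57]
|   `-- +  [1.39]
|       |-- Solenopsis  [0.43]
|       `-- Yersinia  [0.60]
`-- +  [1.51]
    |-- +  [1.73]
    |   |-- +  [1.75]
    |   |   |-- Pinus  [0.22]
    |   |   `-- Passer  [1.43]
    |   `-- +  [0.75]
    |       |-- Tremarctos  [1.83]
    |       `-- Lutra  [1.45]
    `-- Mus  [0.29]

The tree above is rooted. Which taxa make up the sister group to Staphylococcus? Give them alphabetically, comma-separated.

Salmo, Xenopus

Staphylococcus attaches to the tree at the node subtending (Staphylococcus,(Salmo,Xenopus)).
The other lineage descending from that same node — the sister group — is (Salmo,Xenopus); its 2 tips in alphabetical order are the answer.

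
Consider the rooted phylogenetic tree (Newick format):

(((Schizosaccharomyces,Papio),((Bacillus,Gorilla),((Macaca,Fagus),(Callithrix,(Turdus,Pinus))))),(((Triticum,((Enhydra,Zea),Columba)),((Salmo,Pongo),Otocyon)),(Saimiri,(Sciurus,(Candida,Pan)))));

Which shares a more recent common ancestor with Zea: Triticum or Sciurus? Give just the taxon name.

The MRCA of Zea and Triticum subtends (Triticum,((Enhydra,Zea),Columba)) (4 taxa).
The MRCA of Zea and Sciurus subtends (((Triticum,((Enhydra,Zea),Columba)),((Salmo,Pongo),Otocyon)),(Saimiri,(Sciurus,(Candida,Pan)))) (11 taxa).
The first is nested inside the second, so Zea shares a more recent common ancestor with Triticum.

Triticum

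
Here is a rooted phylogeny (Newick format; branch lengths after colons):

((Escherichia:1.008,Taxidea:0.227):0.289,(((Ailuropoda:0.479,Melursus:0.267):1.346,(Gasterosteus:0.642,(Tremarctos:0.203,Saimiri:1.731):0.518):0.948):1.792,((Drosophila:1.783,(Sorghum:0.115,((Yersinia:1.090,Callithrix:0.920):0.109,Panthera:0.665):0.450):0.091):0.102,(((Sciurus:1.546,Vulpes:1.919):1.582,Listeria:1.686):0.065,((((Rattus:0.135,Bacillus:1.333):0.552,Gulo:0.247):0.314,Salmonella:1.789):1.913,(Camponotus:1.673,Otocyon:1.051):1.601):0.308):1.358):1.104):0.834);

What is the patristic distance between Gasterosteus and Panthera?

5.794

The path runs Gasterosteus → … → MRCA → … → Panthera; the MRCA is the node subtending (((Ailuropoda,Melursus),(Gasterosteus,(Tremarctos,Saimiri))),((Drosophila,(Sorghum,((Yersinia,Callithrix),Panthera))),(((Sciurus,Vulpes),Listeria),((((Rattus,Bacillus),Gulo),Salmonella),(Camponotus,Otocyon))))).
Branch lengths along that path: 0.642 + 0.948 + 1.792 + 1.104 + 0.102 + 0.091 + 0.450 + 0.665 = 5.794.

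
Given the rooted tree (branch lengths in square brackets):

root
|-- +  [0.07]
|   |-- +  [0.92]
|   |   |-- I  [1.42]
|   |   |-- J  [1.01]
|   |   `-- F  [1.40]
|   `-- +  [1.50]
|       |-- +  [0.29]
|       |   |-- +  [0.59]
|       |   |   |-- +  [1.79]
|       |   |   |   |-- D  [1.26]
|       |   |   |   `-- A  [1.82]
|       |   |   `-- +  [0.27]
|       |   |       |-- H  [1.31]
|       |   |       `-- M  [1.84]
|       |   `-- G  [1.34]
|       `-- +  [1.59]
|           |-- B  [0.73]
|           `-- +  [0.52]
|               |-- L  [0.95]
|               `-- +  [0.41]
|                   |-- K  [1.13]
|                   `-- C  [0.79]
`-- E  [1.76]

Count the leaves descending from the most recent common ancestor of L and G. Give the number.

9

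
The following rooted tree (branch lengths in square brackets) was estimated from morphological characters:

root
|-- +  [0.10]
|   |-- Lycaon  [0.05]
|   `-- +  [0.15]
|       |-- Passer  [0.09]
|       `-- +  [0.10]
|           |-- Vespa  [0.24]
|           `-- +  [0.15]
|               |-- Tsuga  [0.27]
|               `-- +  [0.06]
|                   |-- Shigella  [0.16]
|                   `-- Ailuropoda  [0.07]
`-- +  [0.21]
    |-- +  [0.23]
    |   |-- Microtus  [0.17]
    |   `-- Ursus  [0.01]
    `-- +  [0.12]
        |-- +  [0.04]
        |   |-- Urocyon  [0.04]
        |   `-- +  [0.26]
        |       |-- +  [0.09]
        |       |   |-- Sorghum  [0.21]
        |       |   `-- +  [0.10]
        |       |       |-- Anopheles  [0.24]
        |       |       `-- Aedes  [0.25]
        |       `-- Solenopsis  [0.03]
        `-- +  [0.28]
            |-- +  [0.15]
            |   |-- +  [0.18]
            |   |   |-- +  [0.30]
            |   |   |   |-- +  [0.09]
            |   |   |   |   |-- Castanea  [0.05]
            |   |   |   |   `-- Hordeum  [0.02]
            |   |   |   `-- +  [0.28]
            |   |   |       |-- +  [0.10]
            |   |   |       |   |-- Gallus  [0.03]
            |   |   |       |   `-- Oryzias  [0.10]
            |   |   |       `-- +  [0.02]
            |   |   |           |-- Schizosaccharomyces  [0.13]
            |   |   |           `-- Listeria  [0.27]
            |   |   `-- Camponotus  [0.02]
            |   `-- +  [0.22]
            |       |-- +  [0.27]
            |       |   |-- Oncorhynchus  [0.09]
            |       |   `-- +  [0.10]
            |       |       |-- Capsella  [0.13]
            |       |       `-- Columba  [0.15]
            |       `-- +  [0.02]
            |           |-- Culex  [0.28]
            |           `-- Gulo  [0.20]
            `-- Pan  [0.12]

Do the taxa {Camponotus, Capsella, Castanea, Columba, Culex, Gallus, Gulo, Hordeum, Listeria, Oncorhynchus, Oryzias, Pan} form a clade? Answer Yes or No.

The MRCA of the listed taxa subtends (((((Castanea,Hordeum),((Gallus,Oryzias),(Schizosaccharomyces,Listeria))),Camponotus),((Oncorhynchus,(Capsella,Columba)),(Culex,Gulo))),Pan).
That clade also contains Schizosaccharomyces, which is not in the proposed group, so the group is not monophyletic.

No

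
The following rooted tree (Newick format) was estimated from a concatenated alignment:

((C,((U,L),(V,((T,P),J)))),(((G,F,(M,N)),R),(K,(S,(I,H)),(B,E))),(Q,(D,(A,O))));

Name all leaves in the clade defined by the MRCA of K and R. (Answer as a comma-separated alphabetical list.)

Tracing K: it sits inside (K,(S,(I,H)),(B,E)).
Tracing R: it sits inside ((G,F,(M,N)),R).
The smallest clade enclosing both is (((G,F,(M,N)),R),(K,(S,(I,H)),(B,E))); the answer is its 11 terminal taxa in alphabetical order.

B, E, F, G, H, I, K, M, N, R, S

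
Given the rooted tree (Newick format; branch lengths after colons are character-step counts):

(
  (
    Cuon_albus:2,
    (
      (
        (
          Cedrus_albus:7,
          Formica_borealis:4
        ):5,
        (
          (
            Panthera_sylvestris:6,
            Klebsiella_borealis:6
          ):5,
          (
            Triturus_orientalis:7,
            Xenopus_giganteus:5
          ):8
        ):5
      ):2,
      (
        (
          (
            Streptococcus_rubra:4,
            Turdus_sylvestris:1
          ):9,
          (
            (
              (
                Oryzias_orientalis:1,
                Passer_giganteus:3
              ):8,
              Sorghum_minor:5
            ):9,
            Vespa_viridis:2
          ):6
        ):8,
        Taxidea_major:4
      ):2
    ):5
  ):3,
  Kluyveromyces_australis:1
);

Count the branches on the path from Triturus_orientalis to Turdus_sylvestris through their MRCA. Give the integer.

The MRCA of Triturus_orientalis and Turdus_sylvestris is the node subtending (((Cedrus_albus,Formica_borealis),((Panthera_sylvestris,Klebsiella_borealis),(Triturus_orientalis,Xenopus_giganteus))),(((Streptococcus_rubra,Turdus_sylvestris),(((Oryzias_orientalis,Passer_giganteus),Sorghum_minor),Vespa_viridis)),Taxidea_major)).
From Triturus_orientalis up to that node: 4 branches. From Turdus_sylvestris up to the same node: 4 branches. Total: 4 + 4 = 8.

8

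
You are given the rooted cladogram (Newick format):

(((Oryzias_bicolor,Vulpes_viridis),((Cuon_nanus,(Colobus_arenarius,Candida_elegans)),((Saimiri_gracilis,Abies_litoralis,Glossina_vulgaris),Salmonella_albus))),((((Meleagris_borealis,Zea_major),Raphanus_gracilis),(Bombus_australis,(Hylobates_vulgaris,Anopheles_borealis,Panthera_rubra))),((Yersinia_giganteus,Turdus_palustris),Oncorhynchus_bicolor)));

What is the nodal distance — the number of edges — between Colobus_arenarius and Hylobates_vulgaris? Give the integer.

10

The MRCA of Colobus_arenarius and Hylobates_vulgaris is the root of the tree.
From Colobus_arenarius up to that node: 5 branches. From Hylobates_vulgaris up to the same node: 5 branches. Total: 5 + 5 = 10.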